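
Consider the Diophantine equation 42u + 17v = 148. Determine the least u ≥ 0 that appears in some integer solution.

gcd(42, 17) = 1.
1 divides 148, so solutions exist.
By Bézout, 42×(-2) + 17×(5) = 1.
Scale by 148/1 = 148: (u₀, v₀) = (-296, 740).
General solution: u = -296 + 17t, v = 740 - 42t for integer t.
u ≥ 0: smallest is -296 mod 17 = 10 (at t = 18), with v = -16.

10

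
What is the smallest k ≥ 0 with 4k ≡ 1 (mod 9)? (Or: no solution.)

gcd(9, 4) = 1.
1 divides 1, so solutions exist.
By Bézout, 4×(-2) + 9×(1) = 1.
So 4×(-2) ≡ 1 (mod 9); multiply by 1: k ≡ -2 (mod 9).
Smallest nonnegative: k = -2 mod 9 = 7.

7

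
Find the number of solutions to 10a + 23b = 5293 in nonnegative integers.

23

gcd(23, 10):
  23 = 2·10 + 3
  10 = 3·3 + 1
  3 = 3·1
so gcd(23, 10) = 1.
Back-substitute for Bézout coefficients:
  1 = 10 - 3·3
  ... = 10·(7) + 23·(-3)
Scale by 5293: one solution is (37051, -15879). Reduce a mod 23: (21, 221).
General: a = 21 + 23t, b = 221 - 10t.
a ≥ 0 ⇒ t ≥ 0; b ≥ 0 ⇒ t ≤ 22. So t ∈ [0, 22]: 23 solutions.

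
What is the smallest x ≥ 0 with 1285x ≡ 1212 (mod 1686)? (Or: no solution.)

gcd(1686, 1285):
  1686 = 1·1285 + 401
  1285 = 3·401 + 82
  401 = 4·82 + 73
  82 = 1·73 + 9
  73 = 8·9 + 1
  9 = 9·1
so gcd(1686, 1285) = 1.
1 divides 1212, so solutions exist.
Back-substitute for Bézout coefficients:
  1 = 73 - 8·9
  ... = 1285·(-185) + 1686·(141)
So 1285·(-185) ≡ 1 (mod 1686); multiply by 1212: x ≡ -224220 (mod 1686).
Smallest nonnegative: x = -224220 mod 1686 = 18.

18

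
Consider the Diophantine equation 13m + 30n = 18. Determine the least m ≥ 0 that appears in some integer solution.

gcd(30, 13):
  30 = 2*13 + 4
  13 = 3*4 + 1
  4 = 4*1
so gcd(30, 13) = 1.
1 divides 18, so solutions exist.
Back-substitute for Bézout coefficients:
  1 = 13 - 3*4
  ... = 13*(7) + 30*(-3)
Scale by 18/1 = 18: (m₀, n₀) = (126, -54).
General solution: m = 126 + 30t, n = -54 - 13t for integer t.
m ≥ 0: smallest is 126 mod 30 = 6 (at t = -4), with n = -2.

6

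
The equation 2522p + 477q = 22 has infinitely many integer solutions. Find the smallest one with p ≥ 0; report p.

gcd(2522, 477) = 1.
1 divides 22, so solutions exist.
By Bézout, 2522×(-94) + 477×(497) = 1.
Scale by 22/1 = 22: (p₀, q₀) = (-2068, 10934).
General solution: p = -2068 + 477t, q = 10934 - 2522t for integer t.
p ≥ 0: smallest is -2068 mod 477 = 317 (at t = 5), with q = -1676.

317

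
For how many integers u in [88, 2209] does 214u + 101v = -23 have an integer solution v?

gcd(214, 101) = 1.
By Bézout, 214×(-42) + 101×(89) = 1.
Particular solution: (57, -121).
General solution: u = 57 + 101t, v = -121 - 214t for integer t.
88 ≤ 57 + 101t ≤ 2209 gives t ∈ [1, 21], which is 21 values.

21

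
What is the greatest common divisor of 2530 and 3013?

23

gcd(3013, 2530):
  3013 = 1·2530 + 483
  2530 = 5·483 + 115
  483 = 4·115 + 23
  115 = 5·23
so gcd(3013, 2530) = 23.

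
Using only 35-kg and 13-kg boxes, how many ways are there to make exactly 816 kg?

2

Need nonnegative integers with 35j + 13k = 816.
gcd(35, 13) = 1, and 35·(3) + 13·(-8) = 1.
So (j₀, k₀) = (2448, -6528); general j = 2448 + 13t, k = -6528 - 35t.
j ≥ 0 ⇒ t ≥ -188; k ≥ 0 ⇒ t ≤ -187. That's 2 values of t.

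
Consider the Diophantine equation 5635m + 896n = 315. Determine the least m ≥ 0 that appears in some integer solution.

gcd(5635, 896):
  5635 = 6×896 + 259
  896 = 3×259 + 119
  259 = 2×119 + 21
  119 = 5×21 + 14
  21 = 1×14 + 7
  14 = 2×7
so gcd(5635, 896) = 7.
7 divides 315, so solutions exist.
Back-substitute for Bézout coefficients:
  7 = 21 - 1×14
  ... = 5635×(45) + 896×(-283)
Scale by 315/7 = 45: (m₀, n₀) = (2025, -12735).
General solution: m = 2025 + 128t, n = -12735 - 805t for integer t.
m ≥ 0: smallest is 2025 mod 128 = 105 (at t = -15), with n = -660.

105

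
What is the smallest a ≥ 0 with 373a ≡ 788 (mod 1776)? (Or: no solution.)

gcd(1776, 373) = 1  (1776 = 4*373 + 284, 373 = 1*284 + 89, 284 = 3*89 + 17, 89 = 5*17 + 4, 17 = 4*4 + 1, 4 = 4*1).
1 divides 788, so solutions exist.
Back-substituting, 373*(-419) + 1776*(88) = 1.
So 373*(-419) ≡ 1 (mod 1776); multiply by 788: a ≡ -330172 (mod 1776).
Smallest nonnegative: a = -330172 mod 1776 = 164.

164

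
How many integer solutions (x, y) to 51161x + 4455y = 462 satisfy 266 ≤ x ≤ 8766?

21

gcd(51161, 4455) = 11.
By Bézout, 51161*(31) + 4455*(-356) = 11.
Particular solution: (87, -999).
General solution: x = 87 + 405t, y = -999 - 4651t for integer t.
266 ≤ 87 + 405t ≤ 8766 gives t ∈ [1, 21], which is 21 values.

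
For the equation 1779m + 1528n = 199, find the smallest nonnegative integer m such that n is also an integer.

gcd(1779, 1528):
  1779 = 1×1528 + 251
  1528 = 6×251 + 22
  251 = 11×22 + 9
  22 = 2×9 + 4
  9 = 2×4 + 1
  4 = 4×1
so gcd(1779, 1528) = 1.
1 divides 199, so solutions exist.
Back-substitute for Bézout coefficients:
  1 = 9 - 2×4
  ... = 1779×(347) + 1528×(-404)
Scale by 199/1 = 199: (m₀, n₀) = (69053, -80396).
General solution: m = 69053 + 1528t, n = -80396 - 1779t for integer t.
m ≥ 0: smallest is 69053 mod 1528 = 293 (at t = -45), with n = -341.

293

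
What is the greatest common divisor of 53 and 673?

gcd(673, 53):
  673 = 12*53 + 37
  53 = 1*37 + 16
  37 = 2*16 + 5
  16 = 3*5 + 1
  5 = 5*1
so gcd(673, 53) = 1.

1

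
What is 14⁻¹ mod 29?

27

gcd(29, 14) = 1  (29 = 2·14 + 1, 14 = 14·1).
Back-substituting, 14·(-2) + 29·(1) = 1.
So 14·-2 ≡ 1 (mod 29), and -2 mod 29 = 27.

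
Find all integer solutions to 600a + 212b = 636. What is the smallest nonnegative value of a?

gcd(600, 212) = 4.
4 divides 636, so solutions exist.
By Bézout, 600*(-6) + 212*(17) = 4.
Scale by 636/4 = 159: (a₀, b₀) = (-954, 2703).
General solution: a = -954 + 53t, b = 2703 - 150t for integer t.
a ≥ 0: smallest is -954 mod 53 = 0 (at t = 18), with b = 3.

0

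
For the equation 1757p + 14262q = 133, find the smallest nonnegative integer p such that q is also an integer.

341

gcd(14262, 1757) = 1  (14262 = 8*1757 + 206, 1757 = 8*206 + 109, 206 = 1*109 + 97, 109 = 1*97 + 12, 97 = 8*12 + 1, 12 = 12*1).
1 divides 133, so solutions exist.
Back-substituting, 1757*(-1177) + 14262*(145) = 1.
Scale by 133/1 = 133: (p₀, q₀) = (-156541, 19285).
General solution: p = -156541 + 14262t, q = 19285 - 1757t for integer t.
p ≥ 0: smallest is -156541 mod 14262 = 341 (at t = 11), with q = -42.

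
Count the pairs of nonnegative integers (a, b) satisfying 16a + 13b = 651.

3

gcd(16, 13):
  16 = 1*13 + 3
  13 = 4*3 + 1
  3 = 3*1
so gcd(16, 13) = 1.
Back-substitute for Bézout coefficients:
  1 = 13 - 4*3
  ... = 16*(-4) + 13*(5)
Scale by 651: one solution is (-2604, 3255). Reduce a mod 13: (9, 39).
General: a = 9 + 13t, b = 39 - 16t.
a ≥ 0 ⇒ t ≥ 0; b ≥ 0 ⇒ t ≤ 2. So t ∈ [0, 2]: 3 solutions.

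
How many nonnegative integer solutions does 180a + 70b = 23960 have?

19

gcd(180, 70) = 10.
By Bézout, 180*(2) + 70*(-5) = 10.
One solution: (4, 332).
General: a = 4 + 7t, b = 332 - 18t.
a ≥ 0 ⇒ t ≥ 0; b ≥ 0 ⇒ t ≤ 18. So t ∈ [0, 18]: 19 solutions.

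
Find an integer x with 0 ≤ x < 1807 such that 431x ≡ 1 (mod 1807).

566

gcd(1807, 431) = 1  (1807 = 4*431 + 83, 431 = 5*83 + 16, 83 = 5*16 + 3, 16 = 5*3 + 1, 3 = 3*1).
Back-substituting, 431*(566) + 1807*(-135) = 1.
So 431*566 ≡ 1 (mod 1807), and 566 mod 1807 = 566.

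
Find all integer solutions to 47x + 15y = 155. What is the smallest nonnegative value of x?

10

gcd(47, 15):
  47 = 3×15 + 2
  15 = 7×2 + 1
  2 = 2×1
so gcd(47, 15) = 1.
1 divides 155, so solutions exist.
Back-substitute for Bézout coefficients:
  1 = 15 - 7×2
  ... = 47×(-7) + 15×(22)
Scale by 155/1 = 155: (x₀, y₀) = (-1085, 3410).
General solution: x = -1085 + 15t, y = 3410 - 47t for integer t.
x ≥ 0: smallest is -1085 mod 15 = 10 (at t = 73), with y = -21.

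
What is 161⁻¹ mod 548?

gcd(548, 161):
  548 = 3×161 + 65
  161 = 2×65 + 31
  65 = 2×31 + 3
  31 = 10×3 + 1
  3 = 3×1
so gcd(548, 161) = 1.
Back-substitute for Bézout coefficients:
  1 = 31 - 10×3
  ... = 161×(177) + 548×(-52)
So 161×177 ≡ 1 (mod 548), and 177 mod 548 = 177.

177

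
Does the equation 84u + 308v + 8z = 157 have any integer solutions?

no

gcd(308, 84) = 28  (308 = 3×84 + 56, 84 = 1×56 + 28, 56 = 2×28).
gcd(28, 8) = 4.
4 does not divide 157 (remainder 1), so no integer solutions.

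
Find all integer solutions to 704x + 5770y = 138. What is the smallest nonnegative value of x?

gcd(5770, 704):
  5770 = 8×704 + 138
  704 = 5×138 + 14
  138 = 9×14 + 12
  14 = 1×12 + 2
  12 = 6×2
so gcd(5770, 704) = 2.
2 divides 138, so solutions exist.
Back-substitute for Bézout coefficients:
  2 = 14 - 1×12
  ... = 704×(418) + 5770×(-51)
Scale by 138/2 = 69: (x₀, y₀) = (28842, -3519).
General solution: x = 28842 + 2885t, y = -3519 - 352t for integer t.
x ≥ 0: smallest is 28842 mod 2885 = 2877 (at t = -9), with y = -351.

2877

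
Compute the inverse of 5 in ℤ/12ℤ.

5

gcd(12, 5) = 1  (12 = 2*5 + 2, 5 = 2*2 + 1, 2 = 2*1).
Back-substituting, 5*(5) + 12*(-2) = 1.
So 5*5 ≡ 1 (mod 12), and 5 mod 12 = 5.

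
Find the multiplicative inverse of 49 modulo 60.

gcd(60, 49) = 1.
By Bézout, 49·(-11) + 60·(9) = 1.
So 49·-11 ≡ 1 (mod 60), and -11 mod 60 = 49.

49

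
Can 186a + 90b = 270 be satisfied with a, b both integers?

yes

gcd(186, 90) = 6  (186 = 2×90 + 6, 90 = 15×6).
6 divides 270, so integer solutions exist.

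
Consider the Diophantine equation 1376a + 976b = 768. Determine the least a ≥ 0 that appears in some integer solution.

gcd(1376, 976):
  1376 = 1*976 + 400
  976 = 2*400 + 176
  400 = 2*176 + 48
  176 = 3*48 + 32
  48 = 1*32 + 16
  32 = 2*16
so gcd(1376, 976) = 16.
16 divides 768, so solutions exist.
Back-substitute for Bézout coefficients:
  16 = 48 - 1*32
  ... = 1376*(22) + 976*(-31)
Scale by 768/16 = 48: (a₀, b₀) = (1056, -1488).
General solution: a = 1056 + 61t, b = -1488 - 86t for integer t.
a ≥ 0: smallest is 1056 mod 61 = 19 (at t = -17), with b = -26.

19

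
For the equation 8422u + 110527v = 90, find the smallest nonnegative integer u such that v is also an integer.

16562

gcd(110527, 8422) = 1  (110527 = 13×8422 + 1041, 8422 = 8×1041 + 94, 1041 = 11×94 + 7, 94 = 13×7 + 3, 7 = 2×3 + 1, 3 = 3×1).
1 divides 90, so solutions exist.
Back-substituting, 8422×(-31746) + 110527×(2419) = 1.
Scale by 90/1 = 90: (u₀, v₀) = (-2857140, 217710).
General solution: u = -2857140 + 110527t, v = 217710 - 8422t for integer t.
u ≥ 0: smallest is -2857140 mod 110527 = 16562 (at t = 26), with v = -1262.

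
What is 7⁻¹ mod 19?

gcd(19, 7) = 1  (19 = 2·7 + 5, 7 = 1·5 + 2, 5 = 2·2 + 1, 2 = 2·1).
Back-substituting, 7·(-8) + 19·(3) = 1.
So 7·-8 ≡ 1 (mod 19), and -8 mod 19 = 11.

11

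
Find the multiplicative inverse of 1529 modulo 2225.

1819

gcd(2225, 1529) = 1.
By Bézout, 1529*(-406) + 2225*(279) = 1.
So 1529*-406 ≡ 1 (mod 2225), and -406 mod 2225 = 1819.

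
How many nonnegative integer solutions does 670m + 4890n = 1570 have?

gcd(4890, 670) = 10  (4890 = 7*670 + 200, 670 = 3*200 + 70, 200 = 2*70 + 60, 70 = 1*60 + 10, 60 = 6*10).
Back-substituting, 670*(73) + 4890*(-10) = 10.
Scale by 157: one solution is (11461, -1570). Reduce m mod 489: (214, -29).
General: m = 214 + 489t, n = -29 - 67t.
m ≥ 0 ⇒ t ≥ 0; n ≥ 0 ⇒ t ≤ -1. So t ∈ [0, -1]: 0 solutions.

0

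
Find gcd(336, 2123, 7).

1

gcd(2123, 336):
  2123 = 6*336 + 107
  336 = 3*107 + 15
  107 = 7*15 + 2
  15 = 7*2 + 1
  2 = 2*1
so gcd(2123, 336) = 1.
gcd(1, 7) = 1.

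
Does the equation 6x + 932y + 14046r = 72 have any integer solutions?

yes

gcd(932, 6) = 2  (932 = 155*6 + 2, 6 = 3*2).
gcd(2, 14046) = 2.
2 divides 72, so integer solutions exist.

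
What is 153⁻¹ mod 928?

gcd(928, 153):
  928 = 6*153 + 10
  153 = 15*10 + 3
  10 = 3*3 + 1
  3 = 3*1
so gcd(928, 153) = 1.
Back-substitute for Bézout coefficients:
  1 = 10 - 3*3
  ... = 153*(-279) + 928*(46)
So 153*-279 ≡ 1 (mod 928), and -279 mod 928 = 649.

649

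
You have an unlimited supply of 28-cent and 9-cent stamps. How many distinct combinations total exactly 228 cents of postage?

Need nonnegative integers with 28j + 9k = 228.
gcd(28, 9) = 1, and 28·(1) + 9·(-3) = 1.
So (j₀, k₀) = (228, -684); general j = 228 + 9t, k = -684 - 28t.
j ≥ 0 ⇒ t ≥ -25; k ≥ 0 ⇒ t ≤ -25. That's 1 value of t.

1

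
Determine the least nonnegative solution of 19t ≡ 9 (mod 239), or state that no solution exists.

gcd(239, 19) = 1  (239 = 12*19 + 11, 19 = 1*11 + 8, 11 = 1*8 + 3, 8 = 2*3 + 2, 3 = 1*2 + 1, 2 = 2*1).
1 divides 9, so solutions exist.
Back-substituting, 19*(-88) + 239*(7) = 1.
So 19*(-88) ≡ 1 (mod 239); multiply by 9: t ≡ -792 (mod 239).
Smallest nonnegative: t = -792 mod 239 = 164.

164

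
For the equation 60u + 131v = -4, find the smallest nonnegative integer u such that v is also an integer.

gcd(131, 60):
  131 = 2·60 + 11
  60 = 5·11 + 5
  11 = 2·5 + 1
  5 = 5·1
so gcd(131, 60) = 1.
1 divides -4, so solutions exist.
Back-substitute for Bézout coefficients:
  1 = 11 - 2·5
  ... = 60·(-24) + 131·(11)
Scale by -4/1 = -4: (u₀, v₀) = (96, -44).
General solution: u = 96 + 131t, v = -44 - 60t for integer t.
u ≥ 0: smallest is 96 mod 131 = 96 (at t = 0), with v = -44.

96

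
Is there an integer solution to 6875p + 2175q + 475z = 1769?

no

gcd(6875, 2175) = 25.
gcd(25, 475) = 25.
25 does not divide 1769 (remainder 19), so no integer solutions.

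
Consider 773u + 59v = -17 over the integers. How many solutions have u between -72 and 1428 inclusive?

26

gcd(773, 59) = 1  (773 = 13·59 + 6, 59 = 9·6 + 5, 6 = 1·5 + 1, 5 = 5·1).
Back-substituting, 773·(10) + 59·(-131) = 1.
Scale by -17: particular solution (-170, 2227); reduce u mod 59: (7, -92).
General solution: u = 7 + 59t, v = -92 - 773t for integer t.
-72 ≤ 7 + 59t ≤ 1428 gives t ∈ [-1, 24], which is 26 values.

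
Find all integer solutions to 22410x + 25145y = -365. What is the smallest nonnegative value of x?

1085

gcd(25145, 22410) = 5  (25145 = 1×22410 + 2735, 22410 = 8×2735 + 530, 2735 = 5×530 + 85, 530 = 6×85 + 20, 85 = 4×20 + 5, 20 = 4×5).
5 divides -365, so solutions exist.
Back-substituting, 22410×(-1186) + 25145×(1057) = 5.
Scale by -365/5 = -73: (x₀, y₀) = (86578, -77161).
General solution: x = 86578 + 5029t, y = -77161 - 4482t for integer t.
x ≥ 0: smallest is 86578 mod 5029 = 1085 (at t = -17), with y = -967.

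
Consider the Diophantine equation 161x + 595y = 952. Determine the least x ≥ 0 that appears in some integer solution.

17

gcd(595, 161):
  595 = 3·161 + 112
  161 = 1·112 + 49
  112 = 2·49 + 14
  49 = 3·14 + 7
  14 = 2·7
so gcd(595, 161) = 7.
7 divides 952, so solutions exist.
Back-substitute for Bézout coefficients:
  7 = 49 - 3·14
  ... = 161·(37) + 595·(-10)
Scale by 952/7 = 136: (x₀, y₀) = (5032, -1360).
General solution: x = 5032 + 85t, y = -1360 - 23t for integer t.
x ≥ 0: smallest is 5032 mod 85 = 17 (at t = -59), with y = -3.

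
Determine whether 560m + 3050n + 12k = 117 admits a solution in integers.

no

gcd(3050, 560) = 10.
gcd(10, 12) = 2.
2 does not divide 117 (remainder 1), so no integer solutions.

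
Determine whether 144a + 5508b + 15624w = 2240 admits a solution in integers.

no

gcd(5508, 144) = 36.
gcd(36, 15624) = 36.
36 does not divide 2240 (remainder 8), so no integer solutions.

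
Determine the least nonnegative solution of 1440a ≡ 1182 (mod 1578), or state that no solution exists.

243

gcd(1578, 1440) = 6.
6 divides 1182, so solutions exist.
By Bézout, 1440·(80) + 1578·(-73) = 6.
So 1440·(80) ≡ 6 (mod 1578); multiply by 197: a ≡ 15760 (mod 263).
Smallest nonnegative: a = 15760 mod 263 = 243.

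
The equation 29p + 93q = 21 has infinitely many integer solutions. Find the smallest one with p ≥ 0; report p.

36

gcd(93, 29):
  93 = 3*29 + 6
  29 = 4*6 + 5
  6 = 1*5 + 1
  5 = 5*1
so gcd(93, 29) = 1.
1 divides 21, so solutions exist.
Back-substitute for Bézout coefficients:
  1 = 6 - 1*5
  ... = 29*(-16) + 93*(5)
Scale by 21/1 = 21: (p₀, q₀) = (-336, 105).
General solution: p = -336 + 93t, q = 105 - 29t for integer t.
p ≥ 0: smallest is -336 mod 93 = 36 (at t = 4), with q = -11.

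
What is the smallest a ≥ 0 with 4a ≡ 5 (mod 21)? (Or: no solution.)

gcd(21, 4) = 1  (21 = 5·4 + 1, 4 = 4·1).
1 divides 5, so solutions exist.
Back-substituting, 4·(-5) + 21·(1) = 1.
So 4·(-5) ≡ 1 (mod 21); multiply by 5: a ≡ -25 (mod 21).
Smallest nonnegative: a = -25 mod 21 = 17.

17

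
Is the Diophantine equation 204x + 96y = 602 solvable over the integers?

no

gcd(204, 96) = 12  (204 = 2·96 + 12, 96 = 8·12).
12 does not divide 602 (remainder 2), so no integer solutions.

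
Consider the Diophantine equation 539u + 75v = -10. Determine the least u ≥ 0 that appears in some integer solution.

10

gcd(539, 75):
  539 = 7·75 + 14
  75 = 5·14 + 5
  14 = 2·5 + 4
  5 = 1·4 + 1
  4 = 4·1
so gcd(539, 75) = 1.
1 divides -10, so solutions exist.
Back-substitute for Bézout coefficients:
  1 = 5 - 1·4
  ... = 539·(-16) + 75·(115)
Scale by -10/1 = -10: (u₀, v₀) = (160, -1150).
General solution: u = 160 + 75t, v = -1150 - 539t for integer t.
u ≥ 0: smallest is 160 mod 75 = 10 (at t = -2), with v = -72.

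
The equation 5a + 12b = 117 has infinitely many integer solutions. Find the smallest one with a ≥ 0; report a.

9

gcd(12, 5):
  12 = 2·5 + 2
  5 = 2·2 + 1
  2 = 2·1
so gcd(12, 5) = 1.
1 divides 117, so solutions exist.
Back-substitute for Bézout coefficients:
  1 = 5 - 2·2
  ... = 5·(5) + 12·(-2)
Scale by 117/1 = 117: (a₀, b₀) = (585, -234).
General solution: a = 585 + 12t, b = -234 - 5t for integer t.
a ≥ 0: smallest is 585 mod 12 = 9 (at t = -48), with b = 6.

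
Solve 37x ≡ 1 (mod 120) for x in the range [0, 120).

gcd(120, 37):
  120 = 3×37 + 9
  37 = 4×9 + 1
  9 = 9×1
so gcd(120, 37) = 1.
Back-substitute for Bézout coefficients:
  1 = 37 - 4×9
  ... = 37×(13) + 120×(-4)
So 37×13 ≡ 1 (mod 120), and 13 mod 120 = 13.

13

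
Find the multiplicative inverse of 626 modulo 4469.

2106

gcd(4469, 626) = 1.
By Bézout, 626·(2106) + 4469·(-295) = 1.
So 626·2106 ≡ 1 (mod 4469), and 2106 mod 4469 = 2106.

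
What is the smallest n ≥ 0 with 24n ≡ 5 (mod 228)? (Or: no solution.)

gcd(228, 24) = 12.
12 does not divide 5, so the congruence has no solution.

no solution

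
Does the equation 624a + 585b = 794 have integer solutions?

gcd(624, 585) = 39  (624 = 1·585 + 39, 585 = 15·39).
39 does not divide 794 (remainder 14), so no integer solutions.

no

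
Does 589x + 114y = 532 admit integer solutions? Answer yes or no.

gcd(589, 114):
  589 = 5·114 + 19
  114 = 6·19
so gcd(589, 114) = 19.
19 divides 532, so integer solutions exist.

yes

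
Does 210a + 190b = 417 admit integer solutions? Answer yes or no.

gcd(210, 190) = 10.
10 does not divide 417 (remainder 7), so no integer solutions.

no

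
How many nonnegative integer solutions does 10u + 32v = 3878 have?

24

gcd(32, 10) = 2.
By Bézout, 10·(-3) + 32·(1) = 2.
One solution: (7, 119).
General: u = 7 + 16t, v = 119 - 5t.
u ≥ 0 ⇒ t ≥ 0; v ≥ 0 ⇒ t ≤ 23. So t ∈ [0, 23]: 24 solutions.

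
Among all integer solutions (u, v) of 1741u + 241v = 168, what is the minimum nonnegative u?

137

gcd(1741, 241) = 1  (1741 = 7×241 + 54, 241 = 4×54 + 25, 54 = 2×25 + 4, 25 = 6×4 + 1, 4 = 4×1).
1 divides 168, so solutions exist.
Back-substituting, 1741×(-58) + 241×(419) = 1.
Scale by 168/1 = 168: (u₀, v₀) = (-9744, 70392).
General solution: u = -9744 + 241t, v = 70392 - 1741t for integer t.
u ≥ 0: smallest is -9744 mod 241 = 137 (at t = 41), with v = -989.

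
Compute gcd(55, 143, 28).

1

gcd(143, 55):
  143 = 2×55 + 33
  55 = 1×33 + 22
  33 = 1×22 + 11
  22 = 2×11
so gcd(143, 55) = 11.
gcd(11, 28) = 1.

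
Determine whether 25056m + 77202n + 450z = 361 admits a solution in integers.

gcd(77202, 25056) = 18.
gcd(18, 450) = 18.
18 does not divide 361 (remainder 1), so no integer solutions.

no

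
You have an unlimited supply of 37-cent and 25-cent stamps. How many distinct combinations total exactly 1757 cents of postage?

Need nonnegative integers with 37j + 25k = 1757.
gcd(37, 25) = 1, and 37·(-2) + 25·(3) = 1.
So (j₀, k₀) = (-3514, 5271); general j = -3514 + 25t, k = 5271 - 37t.
j ≥ 0 ⇒ t ≥ 141; k ≥ 0 ⇒ t ≤ 142. That's 2 values of t.

2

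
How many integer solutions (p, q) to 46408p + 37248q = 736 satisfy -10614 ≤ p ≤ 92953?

23

gcd(46408, 37248):
  46408 = 1·37248 + 9160
  37248 = 4·9160 + 608
  9160 = 15·608 + 40
  608 = 15·40 + 8
  40 = 5·8
so gcd(46408, 37248) = 8.
Back-substitute for Bézout coefficients:
  8 = 608 - 15·40
  ... = 46408·(-919) + 37248·(1145)
Scale by 92: particular solution (-84548, 105340); reduce p mod 4656: (3916, -4879).
General solution: p = 3916 + 4656t, q = -4879 - 5801t for integer t.
-10614 ≤ 3916 + 4656t ≤ 92953 gives t ∈ [-3, 19], which is 23 values.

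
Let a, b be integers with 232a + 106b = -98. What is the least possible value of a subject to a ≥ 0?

11

gcd(232, 106) = 2.
2 divides -98, so solutions exist.
By Bézout, 232·(16) + 106·(-35) = 2.
Scale by -98/2 = -49: (a₀, b₀) = (-784, 1715).
General solution: a = -784 + 53t, b = 1715 - 116t for integer t.
a ≥ 0: smallest is -784 mod 53 = 11 (at t = 15), with b = -25.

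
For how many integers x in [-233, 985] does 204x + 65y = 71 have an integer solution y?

gcd(204, 65) = 1  (204 = 3×65 + 9, 65 = 7×9 + 2, 9 = 4×2 + 1, 2 = 2×1).
Back-substituting, 204×(29) + 65×(-91) = 1.
Scale by 71: particular solution (2059, -6461); reduce x mod 65: (44, -137).
General solution: x = 44 + 65t, y = -137 - 204t for integer t.
-233 ≤ 44 + 65t ≤ 985 gives t ∈ [-4, 14], which is 19 values.

19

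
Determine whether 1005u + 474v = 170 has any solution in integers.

no

gcd(1005, 474) = 3  (1005 = 2*474 + 57, 474 = 8*57 + 18, 57 = 3*18 + 3, 18 = 6*3).
3 does not divide 170 (remainder 2), so no integer solutions.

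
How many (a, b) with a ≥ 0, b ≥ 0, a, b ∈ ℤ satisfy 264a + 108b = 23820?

10

gcd(264, 108):
  264 = 2*108 + 48
  108 = 2*48 + 12
  48 = 4*12
so gcd(264, 108) = 12.
Back-substitute for Bézout coefficients:
  12 = 108 - 2*48
  ... = 264*(-2) + 108*(5)
Scale by 1985: one solution is (-3970, 9925). Reduce a mod 9: (8, 201).
General: a = 8 + 9t, b = 201 - 22t.
a ≥ 0 ⇒ t ≥ 0; b ≥ 0 ⇒ t ≤ 9. So t ∈ [0, 9]: 10 solutions.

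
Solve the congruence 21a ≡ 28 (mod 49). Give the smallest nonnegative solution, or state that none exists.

gcd(49, 21):
  49 = 2·21 + 7
  21 = 3·7
so gcd(49, 21) = 7.
7 divides 28, so solutions exist.
Back-substitute for Bézout coefficients:
  7 = 49 - 2·21
  ... = 21·(-2) + 49·(1)
So 21·(-2) ≡ 7 (mod 49); multiply by 4: a ≡ -8 (mod 7).
Smallest nonnegative: a = -8 mod 7 = 6.

6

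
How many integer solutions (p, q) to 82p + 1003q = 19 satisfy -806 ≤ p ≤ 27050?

27

gcd(1003, 82) = 1  (1003 = 12×82 + 19, 82 = 4×19 + 6, 19 = 3×6 + 1, 6 = 6×1).
Back-substituting, 82×(-159) + 1003×(13) = 1.
Scale by 19: particular solution (-3021, 247); reduce p mod 1003: (991, -81).
General solution: p = 991 + 1003t, q = -81 - 82t for integer t.
-806 ≤ 991 + 1003t ≤ 27050 gives t ∈ [-1, 25], which is 27 values.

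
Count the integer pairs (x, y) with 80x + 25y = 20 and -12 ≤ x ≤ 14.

gcd(80, 25) = 5  (80 = 3×25 + 5, 25 = 5×5).
Back-substituting, 80×(1) + 25×(-3) = 5.
Scale by 4: particular solution (4, -12); reduce x mod 5: (4, -12).
General solution: x = 4 + 5t, y = -12 - 16t for integer t.
-12 ≤ 4 + 5t ≤ 14 gives t ∈ [-3, 2], which is 6 values.

6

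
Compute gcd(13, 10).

1

gcd(13, 10):
  13 = 1×10 + 3
  10 = 3×3 + 1
  3 = 3×1
so gcd(13, 10) = 1.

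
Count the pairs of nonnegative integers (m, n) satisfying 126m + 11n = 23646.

17

gcd(126, 11):
  126 = 11×11 + 5
  11 = 2×5 + 1
  5 = 5×1
so gcd(126, 11) = 1.
Back-substitute for Bézout coefficients:
  1 = 11 - 2×5
  ... = 126×(-2) + 11×(23)
Scale by 23646: one solution is (-47292, 543858). Reduce m mod 11: (8, 2058).
General: m = 8 + 11t, n = 2058 - 126t.
m ≥ 0 ⇒ t ≥ 0; n ≥ 0 ⇒ t ≤ 16. So t ∈ [0, 16]: 17 solutions.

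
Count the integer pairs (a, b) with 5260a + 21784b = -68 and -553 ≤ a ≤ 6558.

gcd(21784, 5260) = 4.
By Bézout, 5260*(1259) + 21784*(-304) = 4.
Particular solution: (381, -92).
General solution: a = 381 + 5446t, b = -92 - 1315t for integer t.
-553 ≤ 381 + 5446t ≤ 6558 gives t ∈ [0, 1], which is 2 values.

2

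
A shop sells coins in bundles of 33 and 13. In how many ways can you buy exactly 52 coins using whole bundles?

1

Need nonnegative integers with 33j + 13k = 52.
gcd(33, 13) = 1, and 33·(2) + 13·(-5) = 1.
So (j₀, k₀) = (104, -260); general j = 104 + 13t, k = -260 - 33t.
j ≥ 0 ⇒ t ≥ -8; k ≥ 0 ⇒ t ≤ -8. That's 1 value of t.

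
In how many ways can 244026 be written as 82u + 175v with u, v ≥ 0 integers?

17

gcd(175, 82) = 1  (175 = 2·82 + 11, 82 = 7·11 + 5, 11 = 2·5 + 1, 5 = 5·1).
Back-substituting, 82·(-32) + 175·(15) = 1.
Scale by 244026: one solution is (-7808832, 3660390). Reduce u mod 175: (18, 1386).
General: u = 18 + 175t, v = 1386 - 82t.
u ≥ 0 ⇒ t ≥ 0; v ≥ 0 ⇒ t ≤ 16. So t ∈ [0, 16]: 17 solutions.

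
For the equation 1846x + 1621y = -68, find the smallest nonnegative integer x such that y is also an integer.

1138

gcd(1846, 1621):
  1846 = 1×1621 + 225
  1621 = 7×225 + 46
  225 = 4×46 + 41
  46 = 1×41 + 5
  41 = 8×5 + 1
  5 = 5×1
so gcd(1846, 1621) = 1.
1 divides -68, so solutions exist.
Back-substitute for Bézout coefficients:
  1 = 41 - 8×5
  ... = 1846×(317) + 1621×(-361)
Scale by -68/1 = -68: (x₀, y₀) = (-21556, 24548).
General solution: x = -21556 + 1621t, y = 24548 - 1846t for integer t.
x ≥ 0: smallest is -21556 mod 1621 = 1138 (at t = 14), with y = -1296.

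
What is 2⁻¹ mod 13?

7

gcd(13, 2) = 1.
By Bézout, 2×(-6) + 13×(1) = 1.
So 2×-6 ≡ 1 (mod 13), and -6 mod 13 = 7.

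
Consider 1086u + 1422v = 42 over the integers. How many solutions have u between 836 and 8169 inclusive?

31

gcd(1422, 1086) = 6.
By Bézout, 1086×(55) + 1422×(-42) = 6.
Particular solution: (148, -113).
General solution: u = 148 + 237t, v = -113 - 181t for integer t.
836 ≤ 148 + 237t ≤ 8169 gives t ∈ [3, 33], which is 31 values.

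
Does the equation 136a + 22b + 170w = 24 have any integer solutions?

gcd(136, 22) = 2  (136 = 6*22 + 4, 22 = 5*4 + 2, 4 = 2*2).
gcd(2, 170) = 2.
2 divides 24, so integer solutions exist.

yes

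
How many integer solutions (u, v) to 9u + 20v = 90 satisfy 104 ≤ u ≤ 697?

30

gcd(20, 9) = 1.
By Bézout, 9·(9) + 20·(-4) = 1.
Particular solution: (10, 0).
General solution: u = 10 + 20t, v = 0 - 9t for integer t.
104 ≤ 10 + 20t ≤ 697 gives t ∈ [5, 34], which is 30 values.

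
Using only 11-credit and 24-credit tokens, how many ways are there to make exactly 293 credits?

1

Need nonnegative integers with 11j + 24k = 293.
gcd(11, 24) = 1, and 11·(11) + 24·(-5) = 1.
So (j₀, k₀) = (3223, -1465); general j = 3223 + 24t, k = -1465 - 11t.
j ≥ 0 ⇒ t ≥ -134; k ≥ 0 ⇒ t ≤ -134. That's 1 value of t.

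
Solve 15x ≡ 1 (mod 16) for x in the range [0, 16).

gcd(16, 15):
  16 = 1·15 + 1
  15 = 15·1
so gcd(16, 15) = 1.
Back-substitute for Bézout coefficients:
  1 = 16 - 1·15
  ... = 15·(-1) + 16·(1)
So 15·-1 ≡ 1 (mod 16), and -1 mod 16 = 15.

15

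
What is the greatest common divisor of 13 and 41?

gcd(41, 13):
  41 = 3×13 + 2
  13 = 6×2 + 1
  2 = 2×1
so gcd(41, 13) = 1.

1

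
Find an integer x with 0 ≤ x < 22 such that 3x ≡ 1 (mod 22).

15

gcd(22, 3):
  22 = 7·3 + 1
  3 = 3·1
so gcd(22, 3) = 1.
Back-substitute for Bézout coefficients:
  1 = 22 - 7·3
  ... = 3·(-7) + 22·(1)
So 3·-7 ≡ 1 (mod 22), and -7 mod 22 = 15.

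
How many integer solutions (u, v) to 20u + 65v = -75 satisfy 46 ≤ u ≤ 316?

20

gcd(65, 20) = 5.
By Bézout, 20·(-3) + 65·(1) = 5.
Particular solution: (6, -3).
General solution: u = 6 + 13t, v = -3 - 4t for integer t.
46 ≤ 6 + 13t ≤ 316 gives t ∈ [4, 23], which is 20 values.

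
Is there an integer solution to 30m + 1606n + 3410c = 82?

yes

gcd(1606, 30) = 2  (1606 = 53*30 + 16, 30 = 1*16 + 14, 16 = 1*14 + 2, 14 = 7*2).
gcd(2, 3410) = 2.
2 divides 82, so integer solutions exist.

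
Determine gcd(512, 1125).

1

gcd(1125, 512) = 1  (1125 = 2*512 + 101, 512 = 5*101 + 7, 101 = 14*7 + 3, 7 = 2*3 + 1, 3 = 3*1).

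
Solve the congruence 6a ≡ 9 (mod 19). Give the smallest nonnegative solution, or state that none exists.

gcd(19, 6) = 1.
1 divides 9, so solutions exist.
By Bézout, 6*(-3) + 19*(1) = 1.
So 6*(-3) ≡ 1 (mod 19); multiply by 9: a ≡ -27 (mod 19).
Smallest nonnegative: a = -27 mod 19 = 11.

11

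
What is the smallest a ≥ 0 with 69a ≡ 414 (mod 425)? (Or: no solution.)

gcd(425, 69):
  425 = 6*69 + 11
  69 = 6*11 + 3
  11 = 3*3 + 2
  3 = 1*2 + 1
  2 = 2*1
so gcd(425, 69) = 1.
1 divides 414, so solutions exist.
Back-substitute for Bézout coefficients:
  1 = 3 - 1*2
  ... = 69*(154) + 425*(-25)
So 69*(154) ≡ 1 (mod 425); multiply by 414: a ≡ 63756 (mod 425).
Smallest nonnegative: a = 63756 mod 425 = 6.

6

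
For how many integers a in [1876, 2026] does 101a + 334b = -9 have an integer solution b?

1

gcd(334, 101) = 1.
By Bézout, 101*(43) + 334*(-13) = 1.
Particular solution: (281, -85).
General solution: a = 281 + 334t, b = -85 - 101t for integer t.
1876 ≤ 281 + 334t ≤ 2026 gives t ∈ [5, 5], which is 1 value.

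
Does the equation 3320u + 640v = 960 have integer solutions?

gcd(3320, 640) = 40.
40 divides 960, so integer solutions exist.

yes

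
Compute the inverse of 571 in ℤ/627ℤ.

gcd(627, 571):
  627 = 1×571 + 56
  571 = 10×56 + 11
  56 = 5×11 + 1
  11 = 11×1
so gcd(627, 571) = 1.
Back-substitute for Bézout coefficients:
  1 = 56 - 5×11
  ... = 571×(-56) + 627×(51)
So 571×-56 ≡ 1 (mod 627), and -56 mod 627 = 571.

571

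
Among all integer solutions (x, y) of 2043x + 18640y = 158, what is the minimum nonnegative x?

gcd(18640, 2043) = 1.
1 divides 158, so solutions exist.
By Bézout, 2043·(2947) + 18640·(-323) = 1.
Scale by 158/1 = 158: (x₀, y₀) = (465626, -51034).
General solution: x = 465626 + 18640t, y = -51034 - 2043t for integer t.
x ≥ 0: smallest is 465626 mod 18640 = 18266 (at t = -24), with y = -2002.

18266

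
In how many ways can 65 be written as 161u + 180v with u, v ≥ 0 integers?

gcd(180, 161):
  180 = 1*161 + 19
  161 = 8*19 + 9
  19 = 2*9 + 1
  9 = 9*1
so gcd(180, 161) = 1.
Back-substitute for Bézout coefficients:
  1 = 19 - 2*9
  ... = 161*(-19) + 180*(17)
Scale by 65: one solution is (-1235, 1105). Reduce u mod 180: (25, -22).
General: u = 25 + 180t, v = -22 - 161t.
u ≥ 0 ⇒ t ≥ 0; v ≥ 0 ⇒ t ≤ -1. So t ∈ [0, -1]: 0 solutions.

0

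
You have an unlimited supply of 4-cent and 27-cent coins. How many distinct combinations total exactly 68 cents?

Need nonnegative integers with 4j + 27k = 68.
gcd(4, 27) = 1, and 4·(7) + 27·(-1) = 1.
So (j₀, k₀) = (476, -68); general j = 476 + 27t, k = -68 - 4t.
j ≥ 0 ⇒ t ≥ -17; k ≥ 0 ⇒ t ≤ -17. That's 1 value of t.

1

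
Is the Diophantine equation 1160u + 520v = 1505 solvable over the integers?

gcd(1160, 520):
  1160 = 2·520 + 120
  520 = 4·120 + 40
  120 = 3·40
so gcd(1160, 520) = 40.
40 does not divide 1505 (remainder 25), so no integer solutions.

no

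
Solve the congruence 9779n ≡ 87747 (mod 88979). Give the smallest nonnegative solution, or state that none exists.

gcd(88979, 9779) = 11.
11 divides 87747, so solutions exist.
By Bézout, 9779·(-3585) + 88979·(394) = 11.
So 9779·(-3585) ≡ 11 (mod 88979); multiply by 7977: n ≡ -28597545 (mod 8089).
Smallest nonnegative: n = -28597545 mod 8089 = 5159.

5159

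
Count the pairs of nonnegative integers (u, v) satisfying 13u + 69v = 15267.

17

gcd(69, 13) = 1.
By Bézout, 13*(16) + 69*(-3) = 1.
One solution: (12, 219).
General: u = 12 + 69t, v = 219 - 13t.
u ≥ 0 ⇒ t ≥ 0; v ≥ 0 ⇒ t ≤ 16. So t ∈ [0, 16]: 17 solutions.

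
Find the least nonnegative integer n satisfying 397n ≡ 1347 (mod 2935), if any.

gcd(2935, 397) = 1  (2935 = 7·397 + 156, 397 = 2·156 + 85, 156 = 1·85 + 71, 85 = 1·71 + 14, 71 = 5·14 + 1, 14 = 14·1).
1 divides 1347, so solutions exist.
Back-substituting, 397·(-207) + 2935·(28) = 1.
So 397·(-207) ≡ 1 (mod 2935); multiply by 1347: n ≡ -278829 (mod 2935).
Smallest nonnegative: n = -278829 mod 2935 = 2931.

2931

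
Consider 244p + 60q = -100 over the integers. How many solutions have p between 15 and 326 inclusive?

21

gcd(244, 60):
  244 = 4×60 + 4
  60 = 15×4
so gcd(244, 60) = 4.
Back-substitute for Bézout coefficients:
  4 = 244 - 4×60
  ... = 244×(1) + 60×(-4)
Scale by -25: particular solution (-25, 100); reduce p mod 15: (5, -22).
General solution: p = 5 + 15t, q = -22 - 61t for integer t.
15 ≤ 5 + 15t ≤ 326 gives t ∈ [1, 21], which is 21 values.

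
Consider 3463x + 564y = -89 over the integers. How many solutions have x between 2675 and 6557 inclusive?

7

gcd(3463, 564):
  3463 = 6·564 + 79
  564 = 7·79 + 11
  79 = 7·11 + 2
  11 = 5·2 + 1
  2 = 2·1
so gcd(3463, 564) = 1.
Back-substitute for Bézout coefficients:
  1 = 11 - 5·2
  ... = 3463·(-257) + 564·(1578)
Scale by -89: particular solution (22873, -140442); reduce x mod 564: (313, -1922).
General solution: x = 313 + 564t, y = -1922 - 3463t for integer t.
2675 ≤ 313 + 564t ≤ 6557 gives t ∈ [5, 11], which is 7 values.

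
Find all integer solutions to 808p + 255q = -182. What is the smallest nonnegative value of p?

gcd(808, 255) = 1.
1 divides -182, so solutions exist.
By Bézout, 808·(-83) + 255·(263) = 1.
Scale by -182/1 = -182: (p₀, q₀) = (15106, -47866).
General solution: p = 15106 + 255t, q = -47866 - 808t for integer t.
p ≥ 0: smallest is 15106 mod 255 = 61 (at t = -59), with q = -194.

61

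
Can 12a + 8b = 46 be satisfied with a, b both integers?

no

gcd(12, 8) = 4.
4 does not divide 46 (remainder 2), so no integer solutions.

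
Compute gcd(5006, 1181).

1

gcd(5006, 1181):
  5006 = 4*1181 + 282
  1181 = 4*282 + 53
  282 = 5*53 + 17
  53 = 3*17 + 2
  17 = 8*2 + 1
  2 = 2*1
so gcd(5006, 1181) = 1.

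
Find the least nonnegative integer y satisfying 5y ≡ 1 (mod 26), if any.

21

gcd(26, 5):
  26 = 5×5 + 1
  5 = 5×1
so gcd(26, 5) = 1.
1 divides 1, so solutions exist.
Back-substitute for Bézout coefficients:
  1 = 26 - 5×5
  ... = 5×(-5) + 26×(1)
So 5×(-5) ≡ 1 (mod 26); multiply by 1: y ≡ -5 (mod 26).
Smallest nonnegative: y = -5 mod 26 = 21.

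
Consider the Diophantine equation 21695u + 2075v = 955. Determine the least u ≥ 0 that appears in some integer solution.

gcd(21695, 2075):
  21695 = 10×2075 + 945
  2075 = 2×945 + 185
  945 = 5×185 + 20
  185 = 9×20 + 5
  20 = 4×5
so gcd(21695, 2075) = 5.
5 divides 955, so solutions exist.
Back-substitute for Bézout coefficients:
  5 = 185 - 9×20
  ... = 21695×(-101) + 2075×(1056)
Scale by 955/5 = 191: (u₀, v₀) = (-19291, 201696).
General solution: u = -19291 + 415t, v = 201696 - 4339t for integer t.
u ≥ 0: smallest is -19291 mod 415 = 214 (at t = 47), with v = -2237.

214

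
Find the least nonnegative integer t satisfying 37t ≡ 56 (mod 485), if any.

gcd(485, 37):
  485 = 13·37 + 4
  37 = 9·4 + 1
  4 = 4·1
so gcd(485, 37) = 1.
1 divides 56, so solutions exist.
Back-substitute for Bézout coefficients:
  1 = 37 - 9·4
  ... = 37·(118) + 485·(-9)
So 37·(118) ≡ 1 (mod 485); multiply by 56: t ≡ 6608 (mod 485).
Smallest nonnegative: t = 6608 mod 485 = 303.

303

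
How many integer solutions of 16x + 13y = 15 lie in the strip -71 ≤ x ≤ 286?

27

gcd(16, 13) = 1  (16 = 1×13 + 3, 13 = 4×3 + 1, 3 = 3×1).
Back-substituting, 16×(-4) + 13×(5) = 1.
Scale by 15: particular solution (-60, 75); reduce x mod 13: (5, -5).
General solution: x = 5 + 13t, y = -5 - 16t for integer t.
-71 ≤ 5 + 13t ≤ 286 gives t ∈ [-5, 21], which is 27 values.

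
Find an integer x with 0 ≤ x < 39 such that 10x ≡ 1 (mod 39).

gcd(39, 10):
  39 = 3×10 + 9
  10 = 1×9 + 1
  9 = 9×1
so gcd(39, 10) = 1.
Back-substitute for Bézout coefficients:
  1 = 10 - 1×9
  ... = 10×(4) + 39×(-1)
So 10×4 ≡ 1 (mod 39), and 4 mod 39 = 4.

4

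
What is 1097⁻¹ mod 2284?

1345

gcd(2284, 1097):
  2284 = 2*1097 + 90
  1097 = 12*90 + 17
  90 = 5*17 + 5
  17 = 3*5 + 2
  5 = 2*2 + 1
  2 = 2*1
so gcd(2284, 1097) = 1.
Back-substitute for Bézout coefficients:
  1 = 5 - 2*2
  ... = 1097*(-939) + 2284*(451)
So 1097*-939 ≡ 1 (mod 2284), and -939 mod 2284 = 1345.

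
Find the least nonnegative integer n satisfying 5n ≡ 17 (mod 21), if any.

gcd(21, 5) = 1.
1 divides 17, so solutions exist.
By Bézout, 5*(-4) + 21*(1) = 1.
So 5*(-4) ≡ 1 (mod 21); multiply by 17: n ≡ -68 (mod 21).
Smallest nonnegative: n = -68 mod 21 = 16.

16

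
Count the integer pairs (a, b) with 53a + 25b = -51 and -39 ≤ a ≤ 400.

17

gcd(53, 25) = 1  (53 = 2×25 + 3, 25 = 8×3 + 1, 3 = 3×1).
Back-substituting, 53×(-8) + 25×(17) = 1.
Scale by -51: particular solution (408, -867); reduce a mod 25: (8, -19).
General solution: a = 8 + 25t, b = -19 - 53t for integer t.
-39 ≤ 8 + 25t ≤ 400 gives t ∈ [-1, 15], which is 17 values.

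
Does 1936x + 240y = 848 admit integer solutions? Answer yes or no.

gcd(1936, 240) = 16  (1936 = 8*240 + 16, 240 = 15*16).
16 divides 848, so integer solutions exist.

yes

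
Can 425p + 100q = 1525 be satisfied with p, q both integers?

gcd(425, 100) = 25.
25 divides 1525, so integer solutions exist.

yes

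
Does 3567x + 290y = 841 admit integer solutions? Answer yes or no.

yes

gcd(3567, 290):
  3567 = 12*290 + 87
  290 = 3*87 + 29
  87 = 3*29
so gcd(3567, 290) = 29.
29 divides 841, so integer solutions exist.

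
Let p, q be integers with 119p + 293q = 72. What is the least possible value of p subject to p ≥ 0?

40

gcd(293, 119):
  293 = 2*119 + 55
  119 = 2*55 + 9
  55 = 6*9 + 1
  9 = 9*1
so gcd(293, 119) = 1.
1 divides 72, so solutions exist.
Back-substitute for Bézout coefficients:
  1 = 55 - 6*9
  ... = 119*(-32) + 293*(13)
Scale by 72/1 = 72: (p₀, q₀) = (-2304, 936).
General solution: p = -2304 + 293t, q = 936 - 119t for integer t.
p ≥ 0: smallest is -2304 mod 293 = 40 (at t = 8), with q = -16.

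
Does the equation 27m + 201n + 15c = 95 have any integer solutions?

gcd(201, 27) = 3.
gcd(3, 15) = 3.
3 does not divide 95 (remainder 2), so no integer solutions.

no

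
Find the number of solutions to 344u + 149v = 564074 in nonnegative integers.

11

gcd(344, 149) = 1.
By Bézout, 344×(-68) + 149×(157) = 1.
One solution: (38, 3698).
General: u = 38 + 149t, v = 3698 - 344t.
u ≥ 0 ⇒ t ≥ 0; v ≥ 0 ⇒ t ≤ 10. So t ∈ [0, 10]: 11 solutions.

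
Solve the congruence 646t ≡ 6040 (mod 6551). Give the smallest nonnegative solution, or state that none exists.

gcd(6551, 646) = 1  (6551 = 10×646 + 91, 646 = 7×91 + 9, 91 = 10×9 + 1, 9 = 9×1).
1 divides 6040, so solutions exist.
Back-substituting, 646×(-720) + 6551×(71) = 1.
So 646×(-720) ≡ 1 (mod 6551); multiply by 6040: t ≡ -4348800 (mod 6551).
Smallest nonnegative: t = -4348800 mod 6551 = 1064.

1064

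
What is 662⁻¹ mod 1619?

922

gcd(1619, 662):
  1619 = 2*662 + 295
  662 = 2*295 + 72
  295 = 4*72 + 7
  72 = 10*7 + 2
  7 = 3*2 + 1
  2 = 2*1
so gcd(1619, 662) = 1.
Back-substitute for Bézout coefficients:
  1 = 7 - 3*2
  ... = 662*(-697) + 1619*(285)
So 662*-697 ≡ 1 (mod 1619), and -697 mod 1619 = 922.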